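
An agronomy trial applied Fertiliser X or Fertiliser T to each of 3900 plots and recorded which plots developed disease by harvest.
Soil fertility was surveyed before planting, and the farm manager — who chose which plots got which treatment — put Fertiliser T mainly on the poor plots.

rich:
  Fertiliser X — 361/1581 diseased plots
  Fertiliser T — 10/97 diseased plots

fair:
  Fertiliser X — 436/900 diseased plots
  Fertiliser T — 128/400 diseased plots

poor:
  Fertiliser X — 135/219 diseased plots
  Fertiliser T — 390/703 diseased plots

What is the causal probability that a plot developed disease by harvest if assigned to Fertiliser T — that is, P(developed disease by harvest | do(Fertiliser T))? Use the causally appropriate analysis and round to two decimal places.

The stratified and pooled comparisons disagree (Fertiliser T wins within each soil fertility; Fertiliser X wins overall), so the answer turns on the causal role of soil fertility.
Soil fertility is set before the fertiliser has any effect — it is not caused by the fertiliser — and it independently drives the outcome. That makes it a confounder, so the causal comparison is within soil fertility levels.
Standardising Fertiliser T to the population soil fertility mix: 0.430·10/97 + 0.333·128/400 + 0.236·390/703 = 0.282.

0.28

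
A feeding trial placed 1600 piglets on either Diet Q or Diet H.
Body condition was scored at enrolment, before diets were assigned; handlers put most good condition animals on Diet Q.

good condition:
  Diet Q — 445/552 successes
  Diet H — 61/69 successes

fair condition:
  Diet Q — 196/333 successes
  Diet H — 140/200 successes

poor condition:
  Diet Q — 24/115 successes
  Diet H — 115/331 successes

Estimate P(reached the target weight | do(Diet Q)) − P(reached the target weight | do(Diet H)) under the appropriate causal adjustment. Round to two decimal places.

Starting body condition differs across diets for reasons unrelated to any effect of the diet itself, and it separately predicts the outcome — a classic confounder. We must compare within starting body condition levels.
Adjusting over the population distribution of starting body condition: 0.388·(0.806−0.884) + 0.333·(0.589−0.700) + 0.279·(0.209−0.347) = -0.106.

-0.11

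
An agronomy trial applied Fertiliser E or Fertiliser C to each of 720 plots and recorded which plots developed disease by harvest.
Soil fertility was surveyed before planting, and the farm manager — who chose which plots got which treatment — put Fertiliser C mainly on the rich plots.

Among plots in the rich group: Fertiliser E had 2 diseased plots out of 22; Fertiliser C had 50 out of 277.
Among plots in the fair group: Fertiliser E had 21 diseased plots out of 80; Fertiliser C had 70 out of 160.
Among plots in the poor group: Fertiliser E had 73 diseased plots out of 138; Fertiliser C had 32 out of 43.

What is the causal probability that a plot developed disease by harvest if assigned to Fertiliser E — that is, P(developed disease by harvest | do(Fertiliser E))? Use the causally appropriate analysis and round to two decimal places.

0.26

The imbalance in soil fertility arose from how plots were allocated, not from anything the fertiliser did; and soil fertility independently affects the outcome. The pooled gap is confounded — condition on soil fertility.
Standardising Fertiliser E to the population soil fertility mix: 0.415·2/22 + 0.333·21/80 + 0.251·73/138 = 0.258.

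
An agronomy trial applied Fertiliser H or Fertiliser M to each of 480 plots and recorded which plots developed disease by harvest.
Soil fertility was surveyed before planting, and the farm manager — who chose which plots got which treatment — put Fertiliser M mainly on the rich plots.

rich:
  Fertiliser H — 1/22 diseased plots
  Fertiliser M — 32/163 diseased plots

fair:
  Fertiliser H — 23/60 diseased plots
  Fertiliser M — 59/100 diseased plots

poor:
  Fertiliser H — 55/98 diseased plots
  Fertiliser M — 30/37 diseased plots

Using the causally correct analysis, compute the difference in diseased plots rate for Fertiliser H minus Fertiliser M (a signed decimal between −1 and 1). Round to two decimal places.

The imbalance in soil fertility arose from how plots were allocated, not from anything the fertiliser did; and soil fertility independently affects the outcome. The pooled gap is confounded — condition on soil fertility.
Adjusting over the population distribution of soil fertility: 0.385·(0.045−0.196) + 0.333·(0.383−0.590) + 0.281·(0.561−0.811) = -0.197.

-0.20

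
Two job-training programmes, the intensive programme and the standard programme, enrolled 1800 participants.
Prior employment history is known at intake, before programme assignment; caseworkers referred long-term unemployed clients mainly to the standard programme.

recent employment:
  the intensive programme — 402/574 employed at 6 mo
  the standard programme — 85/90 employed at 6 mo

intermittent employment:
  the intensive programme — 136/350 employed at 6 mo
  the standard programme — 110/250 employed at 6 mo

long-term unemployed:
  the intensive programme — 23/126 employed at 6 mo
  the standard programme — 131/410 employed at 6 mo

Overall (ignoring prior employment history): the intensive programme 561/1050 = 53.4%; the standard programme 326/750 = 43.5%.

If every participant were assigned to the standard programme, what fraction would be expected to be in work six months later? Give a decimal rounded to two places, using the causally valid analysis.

0.59

Prior employment history is set before the programme has any effect — it is not caused by the programme — and it independently drives the outcome. That makes it a confounder, so the causal comparison is within prior employment history levels.
Standardising the standard programme to the population prior employment history mix: 0.369·85/90 + 0.333·110/250 + 0.298·131/410 = 0.590.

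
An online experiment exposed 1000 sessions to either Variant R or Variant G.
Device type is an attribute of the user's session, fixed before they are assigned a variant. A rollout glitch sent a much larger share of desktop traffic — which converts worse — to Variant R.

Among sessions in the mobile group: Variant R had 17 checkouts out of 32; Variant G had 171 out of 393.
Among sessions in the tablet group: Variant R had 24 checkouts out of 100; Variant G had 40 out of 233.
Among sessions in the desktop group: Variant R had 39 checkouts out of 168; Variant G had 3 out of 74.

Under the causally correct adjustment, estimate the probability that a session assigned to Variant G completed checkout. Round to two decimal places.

The device type-specific comparison favours Variant R throughout, but the pooled figures favour Variant G. The question is whether to condition on device type.
Device type satisfies the back-door criterion: it is not a descendant of the variant, and it blocks the spurious path from variant to outcome. Adjusting for it (i.e., using the within-device type rates) gives the causal effect.
Standardising Variant G to the population device type mix: 0.425·171/393 + 0.333·40/233 + 0.242·3/74 = 0.252.

0.25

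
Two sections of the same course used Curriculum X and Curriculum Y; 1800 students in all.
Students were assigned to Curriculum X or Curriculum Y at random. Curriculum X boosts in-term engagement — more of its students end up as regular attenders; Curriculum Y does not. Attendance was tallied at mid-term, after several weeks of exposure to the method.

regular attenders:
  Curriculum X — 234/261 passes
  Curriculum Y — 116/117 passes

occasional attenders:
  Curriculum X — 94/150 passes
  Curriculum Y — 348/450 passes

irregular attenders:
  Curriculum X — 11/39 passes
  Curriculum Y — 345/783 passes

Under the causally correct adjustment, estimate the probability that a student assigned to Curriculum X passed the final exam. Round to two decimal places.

0.75

Within every mid-term attendance level Curriculum Y has the higher rate, yet pooled Curriculum X does — Simpson's reversal.
Mid-term attendance is downstream of the teaching method. One should not condition on a consequence of treatment, so the overall rates are the right comparison.
So P(outcome | do(Curriculum X)) is just the pooled rate for Curriculum X: 339/450 = 0.753.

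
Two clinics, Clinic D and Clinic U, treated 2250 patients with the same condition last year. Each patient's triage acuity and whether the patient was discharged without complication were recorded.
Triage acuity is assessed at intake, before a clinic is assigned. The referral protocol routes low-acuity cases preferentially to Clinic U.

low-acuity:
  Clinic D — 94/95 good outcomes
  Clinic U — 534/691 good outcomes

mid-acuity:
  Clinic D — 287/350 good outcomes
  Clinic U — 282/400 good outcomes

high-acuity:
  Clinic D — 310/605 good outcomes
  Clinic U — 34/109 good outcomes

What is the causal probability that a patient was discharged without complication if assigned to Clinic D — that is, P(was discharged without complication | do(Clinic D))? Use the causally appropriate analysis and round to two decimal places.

Within every triage acuity level Clinic D has the higher rate, yet pooled Clinic U does — Simpson's reversal.
Here triage acuity is a common cause — it drives both which clinic a case falls under and the outcome. The crude comparison mixes populations; the stratum-specific rates are the causally relevant ones.
Standardising Clinic D to the population triage acuity mix: 0.349·94/95 + 0.333·287/350 + 0.317·310/605 = 0.782.

0.78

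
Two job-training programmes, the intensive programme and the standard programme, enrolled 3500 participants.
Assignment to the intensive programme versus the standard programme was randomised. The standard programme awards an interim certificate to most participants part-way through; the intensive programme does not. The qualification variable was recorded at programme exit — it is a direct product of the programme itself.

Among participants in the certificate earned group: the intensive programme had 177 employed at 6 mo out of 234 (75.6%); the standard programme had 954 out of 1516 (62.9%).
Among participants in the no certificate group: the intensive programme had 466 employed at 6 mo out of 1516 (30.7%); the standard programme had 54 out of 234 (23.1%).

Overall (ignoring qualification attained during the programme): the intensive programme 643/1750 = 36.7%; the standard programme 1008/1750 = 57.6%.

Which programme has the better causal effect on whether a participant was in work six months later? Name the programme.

Qualification attained during the programme lies on the pathway programme → qualification attained during the programme → outcome, so adjusting for it blocks the indirect effect. For the total causal effect of programme, use the unadjusted pooled rates.
Pooled: the intensive programme 36.7% vs the standard programme 57.6%; the standard programme is higher overall.

the standard programme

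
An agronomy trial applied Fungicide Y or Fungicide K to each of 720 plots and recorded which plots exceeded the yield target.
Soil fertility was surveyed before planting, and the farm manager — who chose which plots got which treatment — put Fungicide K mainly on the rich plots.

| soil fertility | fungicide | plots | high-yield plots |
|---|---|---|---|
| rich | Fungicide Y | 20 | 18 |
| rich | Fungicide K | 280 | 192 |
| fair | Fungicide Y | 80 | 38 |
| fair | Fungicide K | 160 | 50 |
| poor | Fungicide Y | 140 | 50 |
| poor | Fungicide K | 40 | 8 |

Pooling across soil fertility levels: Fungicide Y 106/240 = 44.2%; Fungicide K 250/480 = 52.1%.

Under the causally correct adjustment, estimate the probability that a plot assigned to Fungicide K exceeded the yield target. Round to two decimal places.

Fungicide Y is higher inside every soil fertility stratum but Fungicide K is higher in aggregate. Whether to stratify depends on how soil fertility relates to the fungicide.
Since soil fertility is a pre-existing factor (not a product of the fungicide) and it affects the outcome on its own, it is a confounder. The stratified rates, not the pooled rate, identify the causal effect.
Standardising Fungicide K to the population soil fertility mix: 0.417·192/280 + 0.333·50/160 + 0.250·8/40 = 0.440.

0.44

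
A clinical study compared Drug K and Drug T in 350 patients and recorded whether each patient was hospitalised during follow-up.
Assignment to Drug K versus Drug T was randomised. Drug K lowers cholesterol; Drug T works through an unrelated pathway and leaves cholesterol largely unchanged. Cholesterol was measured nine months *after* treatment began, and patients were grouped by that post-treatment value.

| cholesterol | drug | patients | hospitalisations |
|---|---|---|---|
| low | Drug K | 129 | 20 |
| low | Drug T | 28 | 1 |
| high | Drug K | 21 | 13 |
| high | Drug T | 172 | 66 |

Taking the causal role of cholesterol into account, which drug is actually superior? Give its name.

The cholesterol-specific comparison favours Drug T throughout, but the pooled figures favour Drug K. The question is whether to condition on cholesterol.
Stratifying would compare drugs among patients the drugs themselves sorted into cholesterol groups — a form of selection on an intermediate. The unconditioned pooled rates give the total causal effect.
Pooled: Drug K 22.0% vs Drug T 33.5%; Drug K is lower overall.

Drug K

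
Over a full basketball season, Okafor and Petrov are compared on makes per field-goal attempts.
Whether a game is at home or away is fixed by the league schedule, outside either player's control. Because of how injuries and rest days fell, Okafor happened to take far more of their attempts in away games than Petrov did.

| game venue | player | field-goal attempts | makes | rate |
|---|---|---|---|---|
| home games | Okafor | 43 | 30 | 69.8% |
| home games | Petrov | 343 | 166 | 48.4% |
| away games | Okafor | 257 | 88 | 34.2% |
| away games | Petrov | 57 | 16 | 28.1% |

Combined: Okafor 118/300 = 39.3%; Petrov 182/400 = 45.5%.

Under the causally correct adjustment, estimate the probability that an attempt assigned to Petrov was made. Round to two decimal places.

0.39

Nothing the player does changes game venue; the imbalance is an allocation artefact. With game venue also predicting the outcome, the pooled figure is confounded, and the within-stratum comparison is the causal one.
Standardising Petrov to the population game venue mix: 0.551·166/343 + 0.449·16/57 = 0.393.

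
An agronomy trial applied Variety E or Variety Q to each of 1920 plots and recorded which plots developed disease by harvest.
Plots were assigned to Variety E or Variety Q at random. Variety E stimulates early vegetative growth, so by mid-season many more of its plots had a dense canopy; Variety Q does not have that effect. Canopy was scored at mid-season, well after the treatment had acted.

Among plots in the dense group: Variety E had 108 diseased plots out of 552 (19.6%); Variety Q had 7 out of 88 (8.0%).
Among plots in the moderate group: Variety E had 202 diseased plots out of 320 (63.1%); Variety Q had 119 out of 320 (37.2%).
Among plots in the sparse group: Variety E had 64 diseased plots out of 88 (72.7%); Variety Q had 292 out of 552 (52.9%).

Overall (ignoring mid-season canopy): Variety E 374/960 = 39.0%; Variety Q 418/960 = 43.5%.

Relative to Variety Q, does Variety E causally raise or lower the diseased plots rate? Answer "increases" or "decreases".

Stratifying would compare varietys among plots the varietys themselves sorted into mid-season canopy groups — a form of selection on an intermediate. The unconditioned pooled rates give the total causal effect.
Pooled: Variety E 39.0% vs Variety Q 43.5%; Variety E is lower overall.

decreases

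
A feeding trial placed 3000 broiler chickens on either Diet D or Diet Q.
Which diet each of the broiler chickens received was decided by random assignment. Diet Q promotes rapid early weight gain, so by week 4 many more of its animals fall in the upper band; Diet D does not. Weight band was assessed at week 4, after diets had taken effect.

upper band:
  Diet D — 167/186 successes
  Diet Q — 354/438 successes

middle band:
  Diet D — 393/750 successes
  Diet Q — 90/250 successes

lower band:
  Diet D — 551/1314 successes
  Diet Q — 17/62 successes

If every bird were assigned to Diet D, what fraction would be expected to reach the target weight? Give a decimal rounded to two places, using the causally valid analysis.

Within every week-4 weight band level Diet D has the higher rate, yet pooled Diet Q does — Simpson's reversal.
Stratifying would compare diets among broiler chickens the diets themselves sorted into week-4 weight band groups — a form of selection on an intermediate. The unconditioned pooled rates give the total causal effect.
So P(outcome | do(Diet D)) is just the pooled rate for Diet D: 1111/2250 = 0.494.

0.49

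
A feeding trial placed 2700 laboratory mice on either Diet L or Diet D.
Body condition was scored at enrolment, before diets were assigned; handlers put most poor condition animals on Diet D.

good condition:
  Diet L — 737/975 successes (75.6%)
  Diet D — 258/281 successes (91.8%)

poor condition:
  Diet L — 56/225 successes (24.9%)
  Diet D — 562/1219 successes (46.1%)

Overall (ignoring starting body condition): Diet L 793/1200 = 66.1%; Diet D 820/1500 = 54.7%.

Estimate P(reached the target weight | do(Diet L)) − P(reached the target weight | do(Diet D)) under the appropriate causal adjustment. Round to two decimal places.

-0.19

The stratified and pooled comparisons disagree (Diet D wins within each starting body condition; Diet L wins overall), so the answer turns on the causal role of starting body condition.
Here starting body condition is a common cause — it drives both which diet a case falls under and the outcome. The crude comparison mixes populations; the stratum-specific rates are the causally relevant ones.
Adjusting over the population distribution of starting body condition: 0.465·(0.756−0.918) + 0.535·(0.249−0.461) = -0.189.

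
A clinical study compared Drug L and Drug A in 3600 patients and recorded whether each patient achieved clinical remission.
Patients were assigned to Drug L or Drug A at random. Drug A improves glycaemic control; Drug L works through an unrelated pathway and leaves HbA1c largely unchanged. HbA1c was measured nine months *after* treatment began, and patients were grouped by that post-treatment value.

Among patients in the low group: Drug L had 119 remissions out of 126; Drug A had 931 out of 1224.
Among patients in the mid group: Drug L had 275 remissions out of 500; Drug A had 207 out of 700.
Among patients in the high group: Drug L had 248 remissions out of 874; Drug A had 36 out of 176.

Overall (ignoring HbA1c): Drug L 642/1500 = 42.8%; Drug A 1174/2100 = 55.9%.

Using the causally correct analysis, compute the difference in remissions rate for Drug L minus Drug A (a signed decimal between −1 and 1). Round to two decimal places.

-0.13

Because the drug influences HbA1c, HbA1c is a post-treatment mediator, not a confounder. Stratifying on it would bias the estimate; the causal effect is the crude pooled difference.
The causal difference is the pooled difference: 0.428 − 0.559 = -0.131.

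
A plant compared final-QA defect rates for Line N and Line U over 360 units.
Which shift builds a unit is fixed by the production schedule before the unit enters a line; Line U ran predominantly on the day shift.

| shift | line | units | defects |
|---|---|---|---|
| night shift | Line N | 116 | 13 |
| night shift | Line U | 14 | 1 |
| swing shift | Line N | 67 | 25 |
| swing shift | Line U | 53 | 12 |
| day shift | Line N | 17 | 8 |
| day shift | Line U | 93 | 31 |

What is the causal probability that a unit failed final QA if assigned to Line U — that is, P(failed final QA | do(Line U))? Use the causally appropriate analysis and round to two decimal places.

Since shift is a pre-existing factor (not a product of the line) and it affects the outcome on its own, it is a confounder. The stratified rates, not the pooled rate, identify the causal effect.
Standardising Line U to the population shift mix: 0.361·1/14 + 0.333·12/53 + 0.306·31/93 = 0.203.

0.20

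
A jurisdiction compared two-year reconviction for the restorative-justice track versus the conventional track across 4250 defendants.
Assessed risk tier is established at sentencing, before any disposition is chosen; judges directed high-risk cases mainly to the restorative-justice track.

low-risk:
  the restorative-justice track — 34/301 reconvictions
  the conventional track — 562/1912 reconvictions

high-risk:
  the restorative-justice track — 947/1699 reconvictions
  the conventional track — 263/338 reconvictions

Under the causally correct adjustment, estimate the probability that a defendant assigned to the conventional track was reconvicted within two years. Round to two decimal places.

0.53

The assessed risk tier-specific comparison favours the restorative-justice track throughout, but the pooled figures favour the conventional track. The question is whether to condition on assessed risk tier.
Assessed risk tier satisfies the back-door criterion: it is not a descendant of the disposition, and it blocks the spurious path from disposition to outcome. Adjusting for it (i.e., using the within-assessed risk tier rates) gives the causal effect.
Standardising the conventional track to the population assessed risk tier mix: 0.521·562/1912 + 0.479·263/338 = 0.526.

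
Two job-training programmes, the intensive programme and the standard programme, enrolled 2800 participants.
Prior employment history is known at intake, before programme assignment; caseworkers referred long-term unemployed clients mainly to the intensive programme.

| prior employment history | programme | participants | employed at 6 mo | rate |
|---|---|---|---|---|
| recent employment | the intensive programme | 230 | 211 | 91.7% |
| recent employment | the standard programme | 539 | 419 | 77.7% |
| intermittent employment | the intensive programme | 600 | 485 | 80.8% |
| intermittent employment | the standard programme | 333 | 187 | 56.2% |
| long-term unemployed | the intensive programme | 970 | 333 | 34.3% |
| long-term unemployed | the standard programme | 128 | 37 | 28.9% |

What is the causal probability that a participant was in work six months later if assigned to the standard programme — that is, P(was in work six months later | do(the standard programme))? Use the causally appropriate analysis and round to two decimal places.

Prior employment history is set before the programme has any effect — it is not caused by the programme — and it independently drives the outcome. That makes it a confounder, so the causal comparison is within prior employment history levels.
Standardising the standard programme to the population prior employment history mix: 0.275·419/539 + 0.333·187/333 + 0.392·37/128 = 0.514.

0.51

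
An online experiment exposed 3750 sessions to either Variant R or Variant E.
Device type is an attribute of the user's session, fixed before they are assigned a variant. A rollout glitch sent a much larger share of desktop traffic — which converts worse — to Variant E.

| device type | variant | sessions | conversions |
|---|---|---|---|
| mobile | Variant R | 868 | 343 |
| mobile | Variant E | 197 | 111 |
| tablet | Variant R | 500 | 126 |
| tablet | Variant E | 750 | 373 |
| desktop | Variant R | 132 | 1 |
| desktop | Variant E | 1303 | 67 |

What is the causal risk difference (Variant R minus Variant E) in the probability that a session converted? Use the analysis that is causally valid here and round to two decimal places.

The stratified and pooled comparisons disagree (Variant E wins within each device type; Variant R wins overall), so the answer turns on the causal role of device type.
Device type satisfies the back-door criterion: it is not a descendant of the variant, and it blocks the spurious path from variant to outcome. Adjusting for it (i.e., using the within-device type rates) gives the causal effect.
Adjusting over the population distribution of device type: 0.284·(0.395−0.563) + 0.333·(0.252−0.497) + 0.383·(0.008−0.051) = -0.146.

-0.15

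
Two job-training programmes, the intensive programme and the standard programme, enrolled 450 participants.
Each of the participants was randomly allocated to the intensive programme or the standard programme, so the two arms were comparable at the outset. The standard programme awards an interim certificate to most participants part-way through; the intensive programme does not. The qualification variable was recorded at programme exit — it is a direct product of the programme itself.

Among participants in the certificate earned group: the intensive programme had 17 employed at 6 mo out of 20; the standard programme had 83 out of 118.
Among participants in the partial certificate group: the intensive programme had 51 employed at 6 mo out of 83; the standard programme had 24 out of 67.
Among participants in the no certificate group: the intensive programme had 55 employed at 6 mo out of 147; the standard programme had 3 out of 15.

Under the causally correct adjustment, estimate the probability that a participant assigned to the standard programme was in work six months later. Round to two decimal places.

the intensive programme is higher inside every qualification attained during the programme stratum but the standard programme is higher in aggregate. Whether to stratify depends on how qualification attained during the programme relates to the programme.
Qualification attained during the programme lies on the pathway programme → qualification attained during the programme → outcome, so adjusting for it blocks the indirect effect. For the total causal effect of programme, use the unadjusted pooled rates.
So P(outcome | do(the standard programme)) is just the pooled rate for the standard programme: 110/200 = 0.550.

0.55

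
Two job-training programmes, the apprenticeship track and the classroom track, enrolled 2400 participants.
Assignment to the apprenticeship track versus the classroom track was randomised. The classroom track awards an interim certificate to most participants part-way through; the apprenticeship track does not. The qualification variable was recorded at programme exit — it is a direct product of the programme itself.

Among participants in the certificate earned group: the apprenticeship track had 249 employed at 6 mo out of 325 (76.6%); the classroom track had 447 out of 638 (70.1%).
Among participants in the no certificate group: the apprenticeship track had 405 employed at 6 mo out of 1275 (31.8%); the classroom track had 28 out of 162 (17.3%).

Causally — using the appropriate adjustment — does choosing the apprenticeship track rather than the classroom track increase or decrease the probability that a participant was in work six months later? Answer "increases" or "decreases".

Qualification attained during the programme lies on the pathway programme → qualification attained during the programme → outcome, so adjusting for it blocks the indirect effect. For the total causal effect of programme, use the unadjusted pooled rates.
Pooled: the apprenticeship track 40.9% vs the classroom track 59.4%; the classroom track is higher overall.

decreases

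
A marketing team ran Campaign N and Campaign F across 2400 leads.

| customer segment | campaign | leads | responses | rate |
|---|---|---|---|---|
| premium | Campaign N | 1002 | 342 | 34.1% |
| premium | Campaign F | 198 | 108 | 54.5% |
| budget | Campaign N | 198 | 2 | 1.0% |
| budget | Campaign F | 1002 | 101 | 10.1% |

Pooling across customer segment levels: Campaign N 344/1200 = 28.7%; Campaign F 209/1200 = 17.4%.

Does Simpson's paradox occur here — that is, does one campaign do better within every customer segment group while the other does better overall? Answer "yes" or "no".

yes

Within each customer segment level (premium 34.1% vs 54.5%; budget 1.0% vs 10.1%), Campaign F has the higher rate every time. Pooled: 28.7% vs 17.4% — Campaign N has the higher rate overall. The two comparisons disagree.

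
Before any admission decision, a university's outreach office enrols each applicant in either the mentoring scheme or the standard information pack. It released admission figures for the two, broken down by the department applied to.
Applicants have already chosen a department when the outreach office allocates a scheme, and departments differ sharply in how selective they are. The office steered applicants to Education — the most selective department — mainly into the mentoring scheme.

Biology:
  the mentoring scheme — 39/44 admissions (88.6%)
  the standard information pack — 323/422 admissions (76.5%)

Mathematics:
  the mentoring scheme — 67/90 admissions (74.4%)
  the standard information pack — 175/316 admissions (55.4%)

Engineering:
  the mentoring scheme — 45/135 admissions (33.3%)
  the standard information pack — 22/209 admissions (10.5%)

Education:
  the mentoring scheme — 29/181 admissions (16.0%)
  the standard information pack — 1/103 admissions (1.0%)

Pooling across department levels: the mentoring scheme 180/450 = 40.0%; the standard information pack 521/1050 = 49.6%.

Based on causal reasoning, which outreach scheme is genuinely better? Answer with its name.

the mentoring scheme

Since department is a pre-existing factor (not a product of the outreach scheme) and it affects the outcome on its own, it is a confounder. The stratified rates, not the pooled rate, identify the causal effect.
Within each level — Biology: 88.6% vs 76.5%; Mathematics: 74.4% vs 55.4%; Engineering: 33.3% vs 10.5%; Education: 16.0% vs 1.0% — the mentoring scheme is higher every time.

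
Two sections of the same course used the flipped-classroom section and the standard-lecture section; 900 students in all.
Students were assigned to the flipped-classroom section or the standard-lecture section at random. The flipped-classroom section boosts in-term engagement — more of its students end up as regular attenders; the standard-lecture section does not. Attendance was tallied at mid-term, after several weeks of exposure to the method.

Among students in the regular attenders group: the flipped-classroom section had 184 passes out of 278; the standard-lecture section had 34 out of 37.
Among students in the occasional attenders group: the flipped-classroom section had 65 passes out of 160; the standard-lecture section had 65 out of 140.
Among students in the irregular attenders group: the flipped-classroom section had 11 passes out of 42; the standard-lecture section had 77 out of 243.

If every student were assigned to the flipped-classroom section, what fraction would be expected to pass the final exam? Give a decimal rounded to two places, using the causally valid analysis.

Stratifying would compare teaching methods among students the teaching methods themselves sorted into mid-term attendance groups — a form of selection on an intermediate. The unconditioned pooled rates give the total causal effect.
So P(outcome | do(the flipped-classroom section)) is just the pooled rate for the flipped-classroom section: 260/480 = 0.542.

0.54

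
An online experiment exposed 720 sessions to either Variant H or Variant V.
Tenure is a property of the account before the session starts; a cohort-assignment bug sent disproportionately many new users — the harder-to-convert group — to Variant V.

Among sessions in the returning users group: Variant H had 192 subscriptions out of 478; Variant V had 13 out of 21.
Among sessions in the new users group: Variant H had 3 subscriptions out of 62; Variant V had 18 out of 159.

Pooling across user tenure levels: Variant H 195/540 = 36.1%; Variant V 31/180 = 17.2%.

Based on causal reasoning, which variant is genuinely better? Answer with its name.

Variant V

Within every user tenure level Variant V has the higher rate, yet pooled Variant H does — Simpson's reversal.
The imbalance in user tenure arose from how sessions were allocated, not from anything the variant did; and user tenure independently affects the outcome. The pooled gap is confounded — condition on user tenure.
Within each level — returning users: 40.2% vs 61.9%; new users: 4.8% vs 11.3% — Variant V is higher every time.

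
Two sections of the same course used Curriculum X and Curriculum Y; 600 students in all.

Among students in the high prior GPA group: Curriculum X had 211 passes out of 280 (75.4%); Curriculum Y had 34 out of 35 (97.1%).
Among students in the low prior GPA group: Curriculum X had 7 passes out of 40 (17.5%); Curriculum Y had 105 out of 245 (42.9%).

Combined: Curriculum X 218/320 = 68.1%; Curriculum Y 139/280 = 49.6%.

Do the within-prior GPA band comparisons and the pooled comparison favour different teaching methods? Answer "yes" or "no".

yes

Within each prior GPA band level (high prior GPA 75.4% vs 97.1%; low prior GPA 17.5% vs 42.9%), Curriculum Y has the higher rate every time. Pooled: 68.1% vs 49.6% — Curriculum X has the higher rate overall. The two comparisons disagree.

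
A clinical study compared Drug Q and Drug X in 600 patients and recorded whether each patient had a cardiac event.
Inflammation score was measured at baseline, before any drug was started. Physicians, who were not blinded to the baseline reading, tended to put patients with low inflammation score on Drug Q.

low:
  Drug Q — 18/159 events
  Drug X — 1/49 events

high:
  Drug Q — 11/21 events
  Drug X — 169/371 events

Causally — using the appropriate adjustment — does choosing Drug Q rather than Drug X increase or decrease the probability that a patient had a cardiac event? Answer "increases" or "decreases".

increases

The stratified and pooled comparisons disagree (Drug X wins within each inflammation score; Drug Q wins overall), so the answer turns on the causal role of inflammation score.
The imbalance in inflammation score arose from how patients were allocated, not from anything the drug did; and inflammation score independently affects the outcome. The pooled gap is confounded — condition on inflammation score.
Within each level — low: 11.3% vs 2.0%; high: 52.4% vs 45.6% — Drug X is lower every time.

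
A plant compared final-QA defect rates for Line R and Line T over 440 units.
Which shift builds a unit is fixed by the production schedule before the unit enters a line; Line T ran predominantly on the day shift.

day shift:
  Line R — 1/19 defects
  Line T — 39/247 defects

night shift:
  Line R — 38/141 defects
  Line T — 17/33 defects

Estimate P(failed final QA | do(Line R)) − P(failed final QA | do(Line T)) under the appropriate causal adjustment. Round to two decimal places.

-0.16

The imbalance in shift arose from how units were allocated, not from anything the line did; and shift independently affects the outcome. The pooled gap is confounded — condition on shift.
Adjusting over the population distribution of shift: 0.605·(0.053−0.158) + 0.395·(0.270−0.515) = -0.161.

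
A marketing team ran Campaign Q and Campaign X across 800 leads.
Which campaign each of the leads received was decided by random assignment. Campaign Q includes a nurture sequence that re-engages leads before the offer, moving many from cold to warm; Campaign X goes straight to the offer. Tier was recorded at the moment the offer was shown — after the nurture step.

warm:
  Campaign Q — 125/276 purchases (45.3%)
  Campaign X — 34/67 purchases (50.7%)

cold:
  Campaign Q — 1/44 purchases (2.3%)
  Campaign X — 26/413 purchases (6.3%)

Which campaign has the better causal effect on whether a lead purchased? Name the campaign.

Engagement tier here is a post-treatment variable shaped by the campaign; conditioning on it would introduce bias rather than remove it. The overall comparison is the causal one.
Pooled: Campaign Q 39.4% vs Campaign X 12.5%; Campaign Q is higher overall.

Campaign Q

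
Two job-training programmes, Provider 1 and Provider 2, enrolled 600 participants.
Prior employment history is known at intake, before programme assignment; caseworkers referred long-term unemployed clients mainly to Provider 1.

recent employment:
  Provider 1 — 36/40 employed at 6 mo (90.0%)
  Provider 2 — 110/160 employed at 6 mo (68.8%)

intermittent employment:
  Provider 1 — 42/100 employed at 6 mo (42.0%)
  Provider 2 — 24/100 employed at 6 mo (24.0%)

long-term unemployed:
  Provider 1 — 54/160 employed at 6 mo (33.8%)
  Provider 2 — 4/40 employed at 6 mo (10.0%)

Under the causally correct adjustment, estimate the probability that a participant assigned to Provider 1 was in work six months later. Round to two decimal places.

0.55

Since prior employment history is a pre-existing factor (not a product of the programme) and it affects the outcome on its own, it is a confounder. The stratified rates, not the pooled rate, identify the causal effect.
Standardising Provider 1 to the population prior employment history mix: 0.333·36/40 + 0.333·42/100 + 0.333·54/160 = 0.552.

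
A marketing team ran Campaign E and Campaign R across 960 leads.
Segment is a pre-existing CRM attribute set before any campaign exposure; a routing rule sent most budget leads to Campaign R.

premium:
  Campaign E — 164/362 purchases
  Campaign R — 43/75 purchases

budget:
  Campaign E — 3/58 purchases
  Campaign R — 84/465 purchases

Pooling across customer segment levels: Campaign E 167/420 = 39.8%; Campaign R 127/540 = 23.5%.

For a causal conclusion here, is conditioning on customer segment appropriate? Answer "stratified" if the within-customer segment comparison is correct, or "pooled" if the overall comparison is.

stratified

Customer segment differs across campaigns for reasons unrelated to any effect of the campaign itself, and it separately predicts the outcome — a classic confounder. We must compare within customer segment levels.
Within each level — premium: 45.3% vs 57.3%; budget: 5.2% vs 18.1% — Campaign R is higher every time.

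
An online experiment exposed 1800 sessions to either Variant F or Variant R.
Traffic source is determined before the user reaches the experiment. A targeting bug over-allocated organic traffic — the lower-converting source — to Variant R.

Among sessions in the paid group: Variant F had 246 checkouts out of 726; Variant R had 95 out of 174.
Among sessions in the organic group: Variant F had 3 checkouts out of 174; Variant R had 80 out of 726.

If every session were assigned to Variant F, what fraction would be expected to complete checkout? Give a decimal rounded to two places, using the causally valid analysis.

0.18

Nothing the variant does changes traffic source; the imbalance is an allocation artefact. With traffic source also predicting the outcome, the pooled figure is confounded, and the within-stratum comparison is the causal one.
Standardising Variant F to the population traffic source mix: 0.500·246/726 + 0.500·3/174 = 0.178.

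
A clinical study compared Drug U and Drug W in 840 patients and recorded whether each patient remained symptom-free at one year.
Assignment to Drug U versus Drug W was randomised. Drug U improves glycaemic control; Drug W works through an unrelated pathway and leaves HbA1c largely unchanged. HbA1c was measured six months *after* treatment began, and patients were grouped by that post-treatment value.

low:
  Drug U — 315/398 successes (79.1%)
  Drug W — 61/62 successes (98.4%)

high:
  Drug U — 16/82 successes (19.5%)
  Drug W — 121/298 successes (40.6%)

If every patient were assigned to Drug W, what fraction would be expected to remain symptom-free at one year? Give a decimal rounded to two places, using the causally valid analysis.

0.51

Stratifying would compare drugs among patients the drugs themselves sorted into HbA1c groups — a form of selection on an intermediate. The unconditioned pooled rates give the total causal effect.
So P(outcome | do(Drug W)) is just the pooled rate for Drug W: 182/360 = 0.506.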